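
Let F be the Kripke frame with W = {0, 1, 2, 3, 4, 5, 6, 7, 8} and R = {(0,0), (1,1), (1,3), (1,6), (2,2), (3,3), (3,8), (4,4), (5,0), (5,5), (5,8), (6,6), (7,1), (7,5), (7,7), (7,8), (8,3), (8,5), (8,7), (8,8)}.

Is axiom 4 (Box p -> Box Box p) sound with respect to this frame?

By correspondence theory, 4 is valid on a frame iff R is transitive.
Transitive: no — 1 R 3 and 3 R 8, but not 1 R 8.

No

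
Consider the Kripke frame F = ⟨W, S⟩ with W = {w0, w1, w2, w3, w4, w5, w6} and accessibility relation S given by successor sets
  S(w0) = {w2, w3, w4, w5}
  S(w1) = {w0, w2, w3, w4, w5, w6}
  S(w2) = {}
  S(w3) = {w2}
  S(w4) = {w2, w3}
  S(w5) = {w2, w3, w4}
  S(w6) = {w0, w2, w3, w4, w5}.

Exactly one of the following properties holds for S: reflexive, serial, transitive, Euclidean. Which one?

Reflexive: no — w0 is not related to itself.
Serial: no — w2 has no S-successor.
Transitive: yes — every two-step S-path is closed by a direct edge.
Euclidean: no — w0 S w2 and w0 S w3, but not w2 S w3.
Only transitive holds.

transitive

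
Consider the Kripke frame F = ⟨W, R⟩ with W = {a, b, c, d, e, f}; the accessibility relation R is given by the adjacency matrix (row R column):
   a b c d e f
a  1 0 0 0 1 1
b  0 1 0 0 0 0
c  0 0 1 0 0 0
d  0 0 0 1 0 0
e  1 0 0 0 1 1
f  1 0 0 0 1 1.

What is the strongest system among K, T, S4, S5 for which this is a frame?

Reflexive (axiom T): yes — every world is R-related to itself.
Transitive (axiom 4): yes — every two-step R-path is closed by a direct edge.
Euclidean (axiom 5): yes — any two successors of a common world are R-related.
So F validates K, T, S4, S5. The strongest is S5.

S5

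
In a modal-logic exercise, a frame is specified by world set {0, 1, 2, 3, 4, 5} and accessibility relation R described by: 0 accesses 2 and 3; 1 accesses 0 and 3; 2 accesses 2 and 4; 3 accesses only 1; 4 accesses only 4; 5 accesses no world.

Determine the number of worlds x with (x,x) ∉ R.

Enumerating: 0, 1, 3, 5.

4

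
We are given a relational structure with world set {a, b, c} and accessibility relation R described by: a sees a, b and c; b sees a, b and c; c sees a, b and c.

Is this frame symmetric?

Yes

Symmetric: yes — every pair in R has its reverse in R.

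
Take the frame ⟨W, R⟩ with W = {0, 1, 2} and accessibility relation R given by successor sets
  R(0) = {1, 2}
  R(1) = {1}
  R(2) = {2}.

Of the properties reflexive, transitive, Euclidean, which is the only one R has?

Reflexive: no — 0 is not related to itself.
Transitive: yes — every two-step R-path is closed by a direct edge.
Euclidean: no — 0 R 1 and 0 R 2, but not 1 R 2.
Only transitive holds.

transitive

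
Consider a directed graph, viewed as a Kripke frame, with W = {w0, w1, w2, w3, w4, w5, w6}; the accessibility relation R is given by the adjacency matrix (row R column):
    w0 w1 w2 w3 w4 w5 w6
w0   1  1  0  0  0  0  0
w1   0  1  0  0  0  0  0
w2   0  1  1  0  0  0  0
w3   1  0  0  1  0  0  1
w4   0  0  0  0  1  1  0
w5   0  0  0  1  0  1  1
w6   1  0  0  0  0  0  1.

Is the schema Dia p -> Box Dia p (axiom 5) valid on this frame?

The schema 5 characterises exactly the Euclidean frames.
Euclidean: no — w3 R w0 and w3 R w6, but not w0 R w6.

No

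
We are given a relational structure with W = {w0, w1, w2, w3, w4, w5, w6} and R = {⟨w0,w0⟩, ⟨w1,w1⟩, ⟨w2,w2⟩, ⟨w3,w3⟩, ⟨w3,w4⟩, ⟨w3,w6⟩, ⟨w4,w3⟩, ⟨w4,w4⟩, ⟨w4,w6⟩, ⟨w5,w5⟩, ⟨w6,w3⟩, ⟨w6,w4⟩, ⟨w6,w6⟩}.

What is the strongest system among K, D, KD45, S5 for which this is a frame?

S5

Serial (axiom D): yes — every world has a successor (e.g. w0 R w0).
Euclidean (axiom 5): yes — any two successors of a common world are R-related.
Transitive (axiom 4): yes — every two-step R-path is closed by a direct edge.
Reflexive (axiom T): yes — every world is R-related to itself.
So F validates K, D, KD45, S5. The strongest is S5.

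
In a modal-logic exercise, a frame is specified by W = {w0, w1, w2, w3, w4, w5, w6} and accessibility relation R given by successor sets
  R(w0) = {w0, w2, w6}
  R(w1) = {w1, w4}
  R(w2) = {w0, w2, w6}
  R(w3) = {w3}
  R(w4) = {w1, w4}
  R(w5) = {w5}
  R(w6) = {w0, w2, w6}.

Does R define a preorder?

Reflexive: yes — every world is R-related to itself.
Transitive: yes — every two-step R-path is closed by a direct edge.
So R is a preorder.

Yes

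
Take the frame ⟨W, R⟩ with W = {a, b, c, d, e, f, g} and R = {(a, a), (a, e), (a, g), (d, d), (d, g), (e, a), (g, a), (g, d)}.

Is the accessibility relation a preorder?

No

Reflexive: no — b is not related to itself.
Transitive: no — a R g and g R d, but not a R d.
So R is not a preorder.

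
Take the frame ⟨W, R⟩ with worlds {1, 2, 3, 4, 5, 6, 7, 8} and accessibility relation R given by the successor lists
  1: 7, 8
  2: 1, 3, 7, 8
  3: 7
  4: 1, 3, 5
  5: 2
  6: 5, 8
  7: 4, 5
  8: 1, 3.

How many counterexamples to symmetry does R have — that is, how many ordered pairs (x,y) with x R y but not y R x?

Enumerating: (1,7), (2,1), (2,3), (2,7), (2,8), (3,7), (4,1), (4,3), (4,5), (5,2), (6,5), (6,8), (7,4), (7,5), (8,3).

15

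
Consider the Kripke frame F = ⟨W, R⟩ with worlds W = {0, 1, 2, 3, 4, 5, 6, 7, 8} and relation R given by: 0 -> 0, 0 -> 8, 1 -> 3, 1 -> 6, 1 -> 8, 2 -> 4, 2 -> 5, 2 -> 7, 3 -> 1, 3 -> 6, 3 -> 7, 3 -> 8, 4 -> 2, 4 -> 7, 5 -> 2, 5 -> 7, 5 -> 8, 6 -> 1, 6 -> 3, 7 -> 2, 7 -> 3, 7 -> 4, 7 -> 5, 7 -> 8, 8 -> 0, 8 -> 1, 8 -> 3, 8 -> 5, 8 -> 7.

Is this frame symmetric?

Yes

Symmetric: yes — every pair in R has its reverse in R.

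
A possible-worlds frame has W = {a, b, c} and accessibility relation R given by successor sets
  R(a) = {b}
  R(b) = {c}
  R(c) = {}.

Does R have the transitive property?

Transitive: no — a R b and b R c, but not a R c.

No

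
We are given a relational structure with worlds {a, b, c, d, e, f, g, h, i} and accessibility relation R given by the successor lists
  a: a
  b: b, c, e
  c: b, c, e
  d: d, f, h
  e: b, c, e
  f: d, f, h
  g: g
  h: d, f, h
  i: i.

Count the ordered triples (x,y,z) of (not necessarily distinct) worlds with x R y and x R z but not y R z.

R is Euclidean; there are no such tuples.

0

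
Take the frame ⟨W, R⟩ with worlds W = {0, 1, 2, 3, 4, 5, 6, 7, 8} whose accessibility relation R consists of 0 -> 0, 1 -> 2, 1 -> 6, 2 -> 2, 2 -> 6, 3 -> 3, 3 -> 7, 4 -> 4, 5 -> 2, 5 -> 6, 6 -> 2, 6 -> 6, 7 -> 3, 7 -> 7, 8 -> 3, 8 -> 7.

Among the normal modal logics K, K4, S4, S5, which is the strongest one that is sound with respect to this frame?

K4

Transitive (axiom 4): yes — every two-step R-path is closed by a direct edge.
Reflexive (axiom T): no — 1 is not related to itself.
Euclidean (axiom 5): yes — any two successors of a common world are R-related.
So F validates K, K4; S4 would additionally require R to be reflexive. The strongest is K4.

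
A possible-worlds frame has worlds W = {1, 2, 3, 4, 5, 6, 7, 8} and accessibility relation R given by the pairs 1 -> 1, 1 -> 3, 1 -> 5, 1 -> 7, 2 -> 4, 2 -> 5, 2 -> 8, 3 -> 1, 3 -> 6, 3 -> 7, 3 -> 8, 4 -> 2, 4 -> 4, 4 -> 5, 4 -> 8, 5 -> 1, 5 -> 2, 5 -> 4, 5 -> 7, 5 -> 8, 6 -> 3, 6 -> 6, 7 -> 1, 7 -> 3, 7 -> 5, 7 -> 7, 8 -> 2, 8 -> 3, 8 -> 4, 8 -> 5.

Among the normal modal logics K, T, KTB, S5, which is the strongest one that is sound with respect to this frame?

K

Reflexive (axiom T): no — 2 is not related to itself.
Symmetric (axiom B): yes — every pair in R has its reverse in R.
Euclidean (axiom 5): no — 1 R 3 and 1 R 5, but not 3 R 5.
So F validates K; T would additionally require R to be reflexive. The strongest is K.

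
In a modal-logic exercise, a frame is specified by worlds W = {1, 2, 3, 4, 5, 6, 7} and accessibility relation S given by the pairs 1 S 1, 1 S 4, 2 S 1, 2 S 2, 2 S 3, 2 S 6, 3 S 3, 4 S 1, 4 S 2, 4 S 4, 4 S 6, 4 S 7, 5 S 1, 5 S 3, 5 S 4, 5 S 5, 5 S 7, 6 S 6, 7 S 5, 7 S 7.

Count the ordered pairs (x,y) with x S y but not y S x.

Enumerating: (2,1), (2,3), (2,6), (4,2), (4,6), (4,7), (5,1), (5,3), (5,4).

9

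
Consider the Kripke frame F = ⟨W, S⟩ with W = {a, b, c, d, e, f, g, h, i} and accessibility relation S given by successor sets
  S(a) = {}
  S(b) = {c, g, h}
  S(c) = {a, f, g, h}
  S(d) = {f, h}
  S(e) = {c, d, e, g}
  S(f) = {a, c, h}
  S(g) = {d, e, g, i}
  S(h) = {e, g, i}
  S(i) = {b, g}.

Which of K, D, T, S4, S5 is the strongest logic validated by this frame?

K

Serial (axiom D): no — a has no S-successor.
Reflexive (axiom T): no — a is not related to itself.
Transitive (axiom 4): no — b S c and c S a, but not b S a.
Euclidean (axiom 5): no — b S g and b S c, but not g S c.
So F validates K; D would additionally require S to be serial. The strongest is K.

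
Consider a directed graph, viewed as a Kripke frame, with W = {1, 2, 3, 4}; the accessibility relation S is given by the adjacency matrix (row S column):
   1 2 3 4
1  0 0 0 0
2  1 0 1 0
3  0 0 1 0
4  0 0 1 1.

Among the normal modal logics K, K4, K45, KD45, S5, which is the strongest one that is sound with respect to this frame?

K4

Transitive (axiom 4): yes — every two-step S-path is closed by a direct edge.
Euclidean (axiom 5): no — 2 S 1 and 2 S 3, but not 1 S 3.
Serial (axiom D): no — 1 has no S-successor.
Reflexive (axiom T): no — 1 is not related to itself.
So F validates K, K4; K45 would additionally require S to be Euclidean. The strongest is K4.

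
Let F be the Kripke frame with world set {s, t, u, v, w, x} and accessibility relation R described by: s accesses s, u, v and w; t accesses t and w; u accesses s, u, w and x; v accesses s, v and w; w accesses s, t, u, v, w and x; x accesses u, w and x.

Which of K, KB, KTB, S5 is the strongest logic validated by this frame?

KTB

Symmetric (axiom B): yes — every pair in R has its reverse in R.
Reflexive (axiom T): yes — every world is R-related to itself.
Euclidean (axiom 5): no — s R u and s R v, but not u R v.
So F validates K, KB, KTB; S5 would additionally require R to be Euclidean. The strongest is KTB.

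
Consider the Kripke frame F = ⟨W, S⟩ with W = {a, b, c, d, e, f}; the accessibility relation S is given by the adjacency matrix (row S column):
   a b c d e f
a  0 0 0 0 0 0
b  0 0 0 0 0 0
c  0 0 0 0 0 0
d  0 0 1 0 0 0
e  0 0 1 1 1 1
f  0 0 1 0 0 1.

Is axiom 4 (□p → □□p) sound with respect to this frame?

Axiom 4 corresponds to the accessibility relation being transitive.
Transitive: yes — every two-step S-path is closed by a direct edge.

Yes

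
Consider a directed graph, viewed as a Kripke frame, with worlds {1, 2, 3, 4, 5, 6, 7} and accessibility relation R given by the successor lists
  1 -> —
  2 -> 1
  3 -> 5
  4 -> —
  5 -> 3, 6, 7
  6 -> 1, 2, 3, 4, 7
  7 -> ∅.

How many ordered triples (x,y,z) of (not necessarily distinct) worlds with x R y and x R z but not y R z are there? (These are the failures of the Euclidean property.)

Enumerating: (2,1,1), (3,5,5), (5,3,3), (5,3,6), (5,3,7), (5,6,6), (5,7,3), (5,7,6), (5,7,7), (6,1,1), (6,1,2), (6,1,3), … and 21 more.
Total: 33.

33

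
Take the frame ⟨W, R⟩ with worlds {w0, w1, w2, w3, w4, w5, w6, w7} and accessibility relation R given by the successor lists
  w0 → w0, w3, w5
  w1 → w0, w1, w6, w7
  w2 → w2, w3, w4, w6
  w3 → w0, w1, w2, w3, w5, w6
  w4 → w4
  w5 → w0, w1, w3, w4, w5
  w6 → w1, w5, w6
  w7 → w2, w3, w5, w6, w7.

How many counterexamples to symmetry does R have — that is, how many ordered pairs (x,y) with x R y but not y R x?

Enumerating: (w1,w0), (w1,w7), (w2,w4), (w2,w6), (w3,w1), (w3,w6), (w5,w1), (w5,w4), (w6,w5), (w7,w2), (w7,w3), (w7,w5), (w7,w6).

13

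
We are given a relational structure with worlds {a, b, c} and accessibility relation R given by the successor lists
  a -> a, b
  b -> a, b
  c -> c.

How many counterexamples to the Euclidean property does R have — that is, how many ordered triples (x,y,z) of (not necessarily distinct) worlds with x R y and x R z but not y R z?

R is Euclidean; there are no such tuples.

0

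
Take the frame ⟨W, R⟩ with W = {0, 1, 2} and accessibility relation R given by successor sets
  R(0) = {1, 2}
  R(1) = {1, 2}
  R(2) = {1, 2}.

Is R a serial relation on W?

Serial: yes — every world has a successor (e.g. 0 R 1).

Yes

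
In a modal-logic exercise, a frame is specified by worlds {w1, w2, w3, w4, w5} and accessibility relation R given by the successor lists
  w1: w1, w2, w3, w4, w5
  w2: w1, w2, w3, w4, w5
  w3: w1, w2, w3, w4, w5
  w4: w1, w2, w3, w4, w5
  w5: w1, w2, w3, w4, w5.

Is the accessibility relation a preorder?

Reflexive: yes — every world is R-related to itself.
Transitive: yes — every two-step R-path is closed by a direct edge.
So R is a preorder.

Yes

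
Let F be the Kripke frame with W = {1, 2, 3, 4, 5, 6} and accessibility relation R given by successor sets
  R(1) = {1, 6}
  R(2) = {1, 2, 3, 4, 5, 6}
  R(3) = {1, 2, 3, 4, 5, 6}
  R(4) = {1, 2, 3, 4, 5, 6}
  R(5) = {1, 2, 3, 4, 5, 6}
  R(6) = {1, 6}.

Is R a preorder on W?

Reflexive: yes — every world is R-related to itself.
Transitive: yes — every two-step R-path is closed by a direct edge.
So R is a preorder.

Yes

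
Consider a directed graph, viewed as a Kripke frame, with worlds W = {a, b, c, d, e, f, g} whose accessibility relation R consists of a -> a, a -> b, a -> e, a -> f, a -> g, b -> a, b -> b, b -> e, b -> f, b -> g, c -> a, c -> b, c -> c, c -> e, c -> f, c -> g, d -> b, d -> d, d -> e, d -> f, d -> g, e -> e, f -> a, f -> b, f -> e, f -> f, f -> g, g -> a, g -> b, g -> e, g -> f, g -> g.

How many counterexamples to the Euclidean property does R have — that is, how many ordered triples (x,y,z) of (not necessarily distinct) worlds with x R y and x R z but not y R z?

Enumerating: (a,e,a), (a,e,b), (a,e,f), (a,e,g), (b,e,a), (b,e,b), (b,e,f), (b,e,g), (c,a,c), (c,b,c), (c,e,a), (c,e,b), … and 20 more.
Total: 32.

32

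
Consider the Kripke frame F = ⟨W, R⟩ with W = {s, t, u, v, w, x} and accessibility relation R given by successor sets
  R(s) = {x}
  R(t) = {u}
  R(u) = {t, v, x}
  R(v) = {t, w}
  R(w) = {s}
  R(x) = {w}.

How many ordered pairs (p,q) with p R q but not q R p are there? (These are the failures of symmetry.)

7

Enumerating: (s,x), (u,v), (u,x), (v,t), (v,w), (w,s), (x,w).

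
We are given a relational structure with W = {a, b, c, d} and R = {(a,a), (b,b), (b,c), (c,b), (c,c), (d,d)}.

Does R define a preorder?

Yes

Reflexive: yes — every world is R-related to itself.
Transitive: yes — every two-step R-path is closed by a direct edge.
So R is a preorder.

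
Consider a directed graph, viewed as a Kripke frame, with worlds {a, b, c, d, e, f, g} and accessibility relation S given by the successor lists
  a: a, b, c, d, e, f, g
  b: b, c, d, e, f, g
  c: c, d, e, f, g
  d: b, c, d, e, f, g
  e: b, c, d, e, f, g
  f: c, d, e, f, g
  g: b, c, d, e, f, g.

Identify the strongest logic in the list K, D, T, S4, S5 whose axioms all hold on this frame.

T

Serial (axiom D): yes — every world has a successor (e.g. a S a).
Reflexive (axiom T): yes — every world is S-related to itself.
Transitive (axiom 4): no — c S d and d S b, but not c S b.
Euclidean (axiom 5): no — a S c and a S b, but not c S b.
So F validates K, D, T; S4 would additionally require S to be transitive. The strongest is T.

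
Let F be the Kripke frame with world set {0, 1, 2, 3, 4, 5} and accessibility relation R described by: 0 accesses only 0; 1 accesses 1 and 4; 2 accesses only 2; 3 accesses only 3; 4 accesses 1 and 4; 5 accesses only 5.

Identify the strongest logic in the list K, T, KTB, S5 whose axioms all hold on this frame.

S5

Reflexive (axiom T): yes — every world is R-related to itself.
Symmetric (axiom B): yes — every pair in R has its reverse in R.
Euclidean (axiom 5): yes — any two successors of a common world are R-related.
So F validates K, T, KTB, S5. The strongest is S5.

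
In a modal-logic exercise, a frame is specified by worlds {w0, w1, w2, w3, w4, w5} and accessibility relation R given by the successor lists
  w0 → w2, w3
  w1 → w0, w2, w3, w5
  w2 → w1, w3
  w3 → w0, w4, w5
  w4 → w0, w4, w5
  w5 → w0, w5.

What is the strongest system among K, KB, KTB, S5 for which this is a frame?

K

Symmetric (axiom B): no — w0 R w2 but not w2 R w0.
Reflexive (axiom T): no — w0 is not related to itself.
Euclidean (axiom 5): no — w0 R w3 and w0 R w2, but not w3 R w2.
So F validates K; KB would additionally require R to be symmetric. The strongest is K.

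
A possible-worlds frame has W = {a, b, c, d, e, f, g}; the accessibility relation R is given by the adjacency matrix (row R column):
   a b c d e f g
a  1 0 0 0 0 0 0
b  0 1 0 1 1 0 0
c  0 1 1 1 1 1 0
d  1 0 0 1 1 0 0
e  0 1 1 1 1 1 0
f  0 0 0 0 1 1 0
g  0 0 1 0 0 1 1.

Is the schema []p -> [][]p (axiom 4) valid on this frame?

Axiom 4 corresponds to the accessibility relation being transitive.
Transitive: no — b R d and d R a, but not b R a.

No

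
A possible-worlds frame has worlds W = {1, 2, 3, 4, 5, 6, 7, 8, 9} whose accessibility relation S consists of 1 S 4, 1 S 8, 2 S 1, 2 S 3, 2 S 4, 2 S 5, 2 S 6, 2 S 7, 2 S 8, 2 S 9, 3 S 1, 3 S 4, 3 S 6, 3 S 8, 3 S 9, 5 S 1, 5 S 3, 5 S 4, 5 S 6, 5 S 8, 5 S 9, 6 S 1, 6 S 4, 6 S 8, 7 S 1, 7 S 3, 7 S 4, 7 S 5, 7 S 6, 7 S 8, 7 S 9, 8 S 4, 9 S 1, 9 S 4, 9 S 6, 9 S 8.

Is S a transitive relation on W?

Transitive: yes — every two-step S-path is closed by a direct edge.

Yes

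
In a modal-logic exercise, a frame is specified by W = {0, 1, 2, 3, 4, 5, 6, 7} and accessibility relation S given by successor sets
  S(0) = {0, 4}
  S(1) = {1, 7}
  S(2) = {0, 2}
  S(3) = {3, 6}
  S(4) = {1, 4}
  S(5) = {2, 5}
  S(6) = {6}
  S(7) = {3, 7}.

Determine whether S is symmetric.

Symmetric: no — 0 S 4 but not 4 S 0.

No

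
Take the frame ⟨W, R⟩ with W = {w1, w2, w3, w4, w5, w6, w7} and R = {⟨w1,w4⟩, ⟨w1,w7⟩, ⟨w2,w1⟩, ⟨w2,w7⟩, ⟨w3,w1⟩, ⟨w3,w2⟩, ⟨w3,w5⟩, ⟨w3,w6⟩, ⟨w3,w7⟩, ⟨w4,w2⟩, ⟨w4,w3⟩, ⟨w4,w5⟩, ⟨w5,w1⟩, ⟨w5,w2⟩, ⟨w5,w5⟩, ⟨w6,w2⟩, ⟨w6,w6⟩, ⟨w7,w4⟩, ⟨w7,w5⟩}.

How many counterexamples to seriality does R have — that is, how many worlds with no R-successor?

R is serial; there are no such worlds.

0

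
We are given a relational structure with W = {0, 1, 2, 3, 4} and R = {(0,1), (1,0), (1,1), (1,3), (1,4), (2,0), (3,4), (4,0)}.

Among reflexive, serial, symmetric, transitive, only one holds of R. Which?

serial

Reflexive: no — 0 is not related to itself.
Serial: yes — every world has a successor (e.g. 0 R 1).
Symmetric: no — 1 R 3 but not 3 R 1.
Transitive: no — 0 R 1 and 1 R 3, but not 0 R 3.
Only serial holds.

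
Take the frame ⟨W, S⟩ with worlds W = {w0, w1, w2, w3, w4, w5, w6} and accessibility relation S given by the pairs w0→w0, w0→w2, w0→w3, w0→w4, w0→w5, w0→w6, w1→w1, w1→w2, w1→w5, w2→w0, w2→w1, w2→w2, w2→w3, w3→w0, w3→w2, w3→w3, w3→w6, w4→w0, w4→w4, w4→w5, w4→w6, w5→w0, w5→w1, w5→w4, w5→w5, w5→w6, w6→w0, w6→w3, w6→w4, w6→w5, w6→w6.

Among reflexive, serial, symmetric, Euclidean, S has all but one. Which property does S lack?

Euclidean

Reflexive: yes — every world is S-related to itself.
Serial: yes — every world has a successor (e.g. w0 S w0).
Symmetric: yes — every pair in S has its reverse in S.
Euclidean: no — w0 S w2 and w0 S w4, but not w2 S w4.
Only Euclidean fails.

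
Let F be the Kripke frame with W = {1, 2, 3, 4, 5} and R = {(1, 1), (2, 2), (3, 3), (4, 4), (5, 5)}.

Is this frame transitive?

Yes

Transitive: yes — every two-step R-path is closed by a direct edge.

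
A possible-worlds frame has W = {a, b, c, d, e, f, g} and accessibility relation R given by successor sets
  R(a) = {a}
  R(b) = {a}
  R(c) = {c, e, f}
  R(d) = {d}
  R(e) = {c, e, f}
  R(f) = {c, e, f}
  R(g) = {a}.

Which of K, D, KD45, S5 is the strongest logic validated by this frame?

Serial (axiom D): yes — every world has a successor (e.g. a R a).
Euclidean (axiom 5): yes — any two successors of a common world are R-related.
Transitive (axiom 4): yes — every two-step R-path is closed by a direct edge.
Reflexive (axiom T): no — b is not related to itself.
So F validates K, D, KD45; S5 would additionally require R to be reflexive. The strongest is KD45.

KD45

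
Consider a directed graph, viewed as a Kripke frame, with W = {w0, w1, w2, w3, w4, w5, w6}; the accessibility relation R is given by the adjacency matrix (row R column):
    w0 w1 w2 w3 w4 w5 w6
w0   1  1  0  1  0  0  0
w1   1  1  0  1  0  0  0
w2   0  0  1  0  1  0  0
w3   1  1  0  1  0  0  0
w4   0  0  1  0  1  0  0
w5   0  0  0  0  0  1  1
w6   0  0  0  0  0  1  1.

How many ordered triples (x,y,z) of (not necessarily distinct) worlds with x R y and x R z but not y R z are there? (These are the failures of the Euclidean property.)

0

R is Euclidean; there are no such tuples.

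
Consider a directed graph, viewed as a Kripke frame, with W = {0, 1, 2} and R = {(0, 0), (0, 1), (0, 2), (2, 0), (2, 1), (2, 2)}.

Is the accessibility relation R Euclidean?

No

Euclidean: no — 0 R 1 and 0 R 2, but not 1 R 2.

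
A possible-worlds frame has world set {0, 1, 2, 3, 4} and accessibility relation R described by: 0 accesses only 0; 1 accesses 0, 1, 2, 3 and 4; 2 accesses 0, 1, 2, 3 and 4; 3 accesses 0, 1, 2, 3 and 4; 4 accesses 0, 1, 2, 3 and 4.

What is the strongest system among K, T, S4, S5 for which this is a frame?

Reflexive (axiom T): yes — every world is R-related to itself.
Transitive (axiom 4): yes — every two-step R-path is closed by a direct edge.
Euclidean (axiom 5): no — 1 R 0 and 1 R 2, but not 0 R 2.
So F validates K, T, S4; S5 would additionally require R to be Euclidean. The strongest is S4.

S4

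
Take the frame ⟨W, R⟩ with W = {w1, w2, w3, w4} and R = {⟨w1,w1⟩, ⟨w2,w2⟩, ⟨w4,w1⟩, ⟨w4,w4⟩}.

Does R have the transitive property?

Transitive: yes — every two-step R-path is closed by a direct edge.

Yes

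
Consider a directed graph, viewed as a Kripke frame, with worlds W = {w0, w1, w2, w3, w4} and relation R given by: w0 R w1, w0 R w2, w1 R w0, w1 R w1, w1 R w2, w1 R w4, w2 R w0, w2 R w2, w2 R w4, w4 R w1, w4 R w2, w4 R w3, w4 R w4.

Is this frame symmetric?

Symmetric: no — w1 R w2 but not w2 R w1.

No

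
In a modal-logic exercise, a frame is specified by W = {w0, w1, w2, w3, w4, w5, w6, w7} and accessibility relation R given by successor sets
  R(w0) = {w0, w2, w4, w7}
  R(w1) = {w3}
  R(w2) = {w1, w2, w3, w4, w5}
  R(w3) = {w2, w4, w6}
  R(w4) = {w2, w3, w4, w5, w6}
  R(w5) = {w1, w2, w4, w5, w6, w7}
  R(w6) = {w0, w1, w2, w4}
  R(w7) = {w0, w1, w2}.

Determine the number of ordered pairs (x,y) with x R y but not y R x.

Enumerating: (w0,w2), (w0,w4), (w1,w3), (w2,w1), (w3,w6), (w5,w1), (w5,w6), (w5,w7), (w6,w0), (w6,w1), (w6,w2), (w7,w1), (w7,w2).

13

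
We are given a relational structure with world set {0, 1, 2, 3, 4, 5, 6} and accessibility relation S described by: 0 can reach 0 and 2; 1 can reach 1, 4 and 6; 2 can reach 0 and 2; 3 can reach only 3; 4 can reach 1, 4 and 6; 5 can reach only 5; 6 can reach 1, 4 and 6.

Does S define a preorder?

Reflexive: yes — every world is S-related to itself.
Transitive: yes — every two-step S-path is closed by a direct edge.
So S is a preorder.

Yes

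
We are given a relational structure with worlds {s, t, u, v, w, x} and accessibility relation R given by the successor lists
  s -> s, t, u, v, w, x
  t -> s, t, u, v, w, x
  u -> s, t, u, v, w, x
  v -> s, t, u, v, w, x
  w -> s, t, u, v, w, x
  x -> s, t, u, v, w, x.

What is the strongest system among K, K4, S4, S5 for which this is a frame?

Transitive (axiom 4): yes — every two-step R-path is closed by a direct edge.
Reflexive (axiom T): yes — every world is R-related to itself.
Euclidean (axiom 5): yes — any two successors of a common world are R-related.
So F validates K, K4, S4, S5. The strongest is S5.

S5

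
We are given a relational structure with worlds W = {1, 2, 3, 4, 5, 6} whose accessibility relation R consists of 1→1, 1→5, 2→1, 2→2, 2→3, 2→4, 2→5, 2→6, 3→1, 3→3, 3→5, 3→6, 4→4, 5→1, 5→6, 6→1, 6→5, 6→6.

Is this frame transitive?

No

Transitive: no — 1 R 5 and 5 R 6, but not 1 R 6.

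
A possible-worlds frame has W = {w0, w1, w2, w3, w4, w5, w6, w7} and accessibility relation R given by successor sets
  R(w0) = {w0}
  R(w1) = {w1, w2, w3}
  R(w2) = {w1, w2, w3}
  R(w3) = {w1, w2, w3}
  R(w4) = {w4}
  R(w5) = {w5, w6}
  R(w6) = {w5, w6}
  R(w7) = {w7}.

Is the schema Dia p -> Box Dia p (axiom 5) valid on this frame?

Axiom 5 corresponds to the accessibility relation being Euclidean.
Euclidean: yes — any two successors of a common world are R-related.

Yes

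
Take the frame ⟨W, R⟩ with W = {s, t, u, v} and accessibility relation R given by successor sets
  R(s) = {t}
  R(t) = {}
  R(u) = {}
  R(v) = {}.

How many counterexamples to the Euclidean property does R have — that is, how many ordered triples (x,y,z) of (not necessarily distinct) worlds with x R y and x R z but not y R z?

1

Enumerating: (s,t,t).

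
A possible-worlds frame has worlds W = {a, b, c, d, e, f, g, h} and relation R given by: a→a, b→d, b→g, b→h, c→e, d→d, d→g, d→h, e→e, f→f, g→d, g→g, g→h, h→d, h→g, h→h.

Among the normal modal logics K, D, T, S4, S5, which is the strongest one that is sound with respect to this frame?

D

Serial (axiom D): yes — every world has a successor (e.g. a R a).
Reflexive (axiom T): no — b is not related to itself.
Transitive (axiom 4): yes — every two-step R-path is closed by a direct edge.
Euclidean (axiom 5): yes — any two successors of a common world are R-related.
So F validates K, D; T would additionally require R to be reflexive. The strongest is D.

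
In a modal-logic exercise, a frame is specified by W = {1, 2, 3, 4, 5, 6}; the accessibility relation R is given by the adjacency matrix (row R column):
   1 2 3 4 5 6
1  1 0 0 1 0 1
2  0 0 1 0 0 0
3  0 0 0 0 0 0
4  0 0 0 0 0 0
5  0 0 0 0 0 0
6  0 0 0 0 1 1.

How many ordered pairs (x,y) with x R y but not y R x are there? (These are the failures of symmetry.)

Enumerating: (1,4), (1,6), (2,3), (6,5).

4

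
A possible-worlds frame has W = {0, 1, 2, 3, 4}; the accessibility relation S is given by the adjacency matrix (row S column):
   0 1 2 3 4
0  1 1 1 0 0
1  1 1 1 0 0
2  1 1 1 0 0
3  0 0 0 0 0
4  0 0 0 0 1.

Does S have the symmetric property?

Yes

Symmetric: yes — every pair in S has its reverse in S.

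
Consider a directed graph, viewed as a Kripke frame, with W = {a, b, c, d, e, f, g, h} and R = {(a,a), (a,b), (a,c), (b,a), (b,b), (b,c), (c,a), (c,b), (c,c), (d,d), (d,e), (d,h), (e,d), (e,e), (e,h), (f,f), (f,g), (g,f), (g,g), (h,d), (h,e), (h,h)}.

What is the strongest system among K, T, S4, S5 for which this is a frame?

Reflexive (axiom T): yes — every world is R-related to itself.
Transitive (axiom 4): yes — every two-step R-path is closed by a direct edge.
Euclidean (axiom 5): yes — any two successors of a common world are R-related.
So F validates K, T, S4, S5. The strongest is S5.

S5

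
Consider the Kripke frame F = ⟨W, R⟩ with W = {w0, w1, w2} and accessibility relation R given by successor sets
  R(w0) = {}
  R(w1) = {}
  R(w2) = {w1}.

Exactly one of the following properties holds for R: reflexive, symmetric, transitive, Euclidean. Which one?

Reflexive: no — w0 is not related to itself.
Symmetric: no — w2 R w1 but not w1 R w2.
Transitive: yes — every two-step R-path is closed by a direct edge.
Euclidean: no — w2 R w1 and w2 R w1, but not w1 R w1.
Only transitive holds.

transitive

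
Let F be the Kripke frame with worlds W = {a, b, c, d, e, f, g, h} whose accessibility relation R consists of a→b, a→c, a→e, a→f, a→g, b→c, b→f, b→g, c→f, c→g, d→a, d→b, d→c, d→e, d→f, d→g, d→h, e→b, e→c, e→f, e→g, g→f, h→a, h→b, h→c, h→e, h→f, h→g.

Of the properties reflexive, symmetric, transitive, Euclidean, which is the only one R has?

transitive

Reflexive: no — a is not related to itself.
Symmetric: no — a R b but not b R a.
Transitive: yes — every two-step R-path is closed by a direct edge.
Euclidean: no — a R b and a R e, but not b R e.
Only transitive holds.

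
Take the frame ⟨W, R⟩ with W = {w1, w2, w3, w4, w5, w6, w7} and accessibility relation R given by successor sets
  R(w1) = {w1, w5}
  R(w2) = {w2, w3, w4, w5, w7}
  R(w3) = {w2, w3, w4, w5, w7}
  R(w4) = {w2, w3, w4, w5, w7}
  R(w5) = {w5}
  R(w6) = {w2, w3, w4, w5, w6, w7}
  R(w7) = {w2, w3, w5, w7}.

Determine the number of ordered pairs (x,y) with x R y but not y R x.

11

Enumerating: (w1,w5), (w2,w5), (w3,w5), (w4,w5), (w4,w7), (w6,w2), (w6,w3), (w6,w4), (w6,w5), (w6,w7), (w7,w5).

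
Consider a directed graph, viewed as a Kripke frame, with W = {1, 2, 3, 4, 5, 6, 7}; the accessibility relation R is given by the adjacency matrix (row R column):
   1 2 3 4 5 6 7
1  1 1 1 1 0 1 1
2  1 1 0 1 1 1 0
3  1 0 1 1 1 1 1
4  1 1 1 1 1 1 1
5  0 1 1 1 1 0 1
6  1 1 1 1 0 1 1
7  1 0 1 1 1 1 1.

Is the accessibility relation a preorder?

Reflexive: yes — every world is R-related to itself.
Transitive: no — 1 R 2 and 2 R 5, but not 1 R 5.
So R is not a preorder.

No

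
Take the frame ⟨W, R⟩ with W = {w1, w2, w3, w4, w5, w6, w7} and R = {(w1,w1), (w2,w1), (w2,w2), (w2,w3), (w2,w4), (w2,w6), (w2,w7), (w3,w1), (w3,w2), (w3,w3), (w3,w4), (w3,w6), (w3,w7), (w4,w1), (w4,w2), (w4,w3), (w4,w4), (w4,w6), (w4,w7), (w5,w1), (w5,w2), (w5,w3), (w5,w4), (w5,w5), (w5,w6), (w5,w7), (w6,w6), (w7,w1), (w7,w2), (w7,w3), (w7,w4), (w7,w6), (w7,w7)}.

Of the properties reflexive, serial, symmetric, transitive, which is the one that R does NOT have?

Reflexive: yes — every world is R-related to itself.
Serial: yes — every world has a successor (e.g. w1 R w1).
Symmetric: no — w2 R w1 but not w1 R w2.
Transitive: yes — every two-step R-path is closed by a direct edge.
Only symmetric fails.

symmetric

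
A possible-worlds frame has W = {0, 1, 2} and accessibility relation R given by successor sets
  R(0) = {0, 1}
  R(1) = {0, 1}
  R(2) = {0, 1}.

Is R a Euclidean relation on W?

Yes

Euclidean: yes — any two successors of a common world are R-related.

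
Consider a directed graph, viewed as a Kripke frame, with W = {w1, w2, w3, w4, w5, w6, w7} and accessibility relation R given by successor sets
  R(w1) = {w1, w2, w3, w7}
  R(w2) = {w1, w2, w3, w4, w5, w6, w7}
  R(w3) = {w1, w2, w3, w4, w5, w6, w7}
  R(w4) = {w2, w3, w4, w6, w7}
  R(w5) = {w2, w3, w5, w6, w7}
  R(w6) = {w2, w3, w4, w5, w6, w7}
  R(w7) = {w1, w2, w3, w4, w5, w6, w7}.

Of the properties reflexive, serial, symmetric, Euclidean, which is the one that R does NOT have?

Reflexive: yes — every world is R-related to itself.
Serial: yes — every world has a successor (e.g. w1 R w1).
Symmetric: yes — every pair in R has its reverse in R.
Euclidean: no — w2 R w1 and w2 R w4, but not w1 R w4.
Only Euclidean fails.

Euclidean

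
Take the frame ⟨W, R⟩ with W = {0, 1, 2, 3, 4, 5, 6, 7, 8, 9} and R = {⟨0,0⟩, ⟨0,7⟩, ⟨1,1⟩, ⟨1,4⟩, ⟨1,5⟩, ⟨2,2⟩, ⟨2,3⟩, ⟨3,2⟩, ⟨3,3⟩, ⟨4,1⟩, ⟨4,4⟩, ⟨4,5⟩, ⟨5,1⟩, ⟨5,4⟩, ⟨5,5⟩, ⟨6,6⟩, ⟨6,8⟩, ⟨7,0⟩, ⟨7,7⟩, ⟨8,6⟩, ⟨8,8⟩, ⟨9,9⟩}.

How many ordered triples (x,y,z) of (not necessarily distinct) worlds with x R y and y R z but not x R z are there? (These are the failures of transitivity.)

0

R is transitive; there are no such tuples.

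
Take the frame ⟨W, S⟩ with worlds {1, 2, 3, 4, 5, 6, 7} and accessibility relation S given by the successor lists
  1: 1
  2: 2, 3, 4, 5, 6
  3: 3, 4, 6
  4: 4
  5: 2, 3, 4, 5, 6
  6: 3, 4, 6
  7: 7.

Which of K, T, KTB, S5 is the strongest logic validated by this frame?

T

Reflexive (axiom T): yes — every world is S-related to itself.
Symmetric (axiom B): no — 2 S 3 but not 3 S 2.
Euclidean (axiom 5): no — 2 S 3 and 2 S 5, but not 3 S 5.
So F validates K, T; KTB would additionally require S to be symmetric. The strongest is T.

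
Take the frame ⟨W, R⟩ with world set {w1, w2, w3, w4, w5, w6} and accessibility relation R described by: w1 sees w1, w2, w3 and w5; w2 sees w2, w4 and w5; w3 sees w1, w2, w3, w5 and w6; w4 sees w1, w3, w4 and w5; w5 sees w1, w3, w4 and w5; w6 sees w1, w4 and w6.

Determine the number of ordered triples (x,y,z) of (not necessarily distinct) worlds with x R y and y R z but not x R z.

21

Enumerating: (w1,w2,w4), (w1,w3,w6), (w1,w5,w4), (w2,w4,w1), (w2,w4,w3), (w2,w5,w1), (w2,w5,w3), (w3,w2,w4), (w3,w5,w4), (w3,w6,w4), (w4,w1,w2), (w4,w3,w2), … and 9 more.
Total: 21.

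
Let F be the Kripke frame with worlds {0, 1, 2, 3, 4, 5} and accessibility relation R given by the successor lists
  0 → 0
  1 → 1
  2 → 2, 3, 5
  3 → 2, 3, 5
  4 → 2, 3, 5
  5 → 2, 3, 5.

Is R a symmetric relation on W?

Symmetric: no — 4 R 2 but not 2 R 4.

No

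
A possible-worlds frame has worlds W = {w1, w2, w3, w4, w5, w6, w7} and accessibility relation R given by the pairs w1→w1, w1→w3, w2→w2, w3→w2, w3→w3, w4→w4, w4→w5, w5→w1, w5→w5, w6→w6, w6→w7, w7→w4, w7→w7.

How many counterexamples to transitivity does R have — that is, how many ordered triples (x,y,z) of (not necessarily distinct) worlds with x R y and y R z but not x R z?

Enumerating: (w1,w3,w2), (w4,w5,w1), (w5,w1,w3), (w6,w7,w4), (w7,w4,w5).

5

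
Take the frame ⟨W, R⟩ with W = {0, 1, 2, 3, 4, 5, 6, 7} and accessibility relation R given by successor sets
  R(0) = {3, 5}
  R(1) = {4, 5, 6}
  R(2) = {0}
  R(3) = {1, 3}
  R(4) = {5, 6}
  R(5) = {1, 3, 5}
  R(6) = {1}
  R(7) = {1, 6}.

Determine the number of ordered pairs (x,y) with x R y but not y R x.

Enumerating: (0,3), (0,5), (1,4), (2,0), (3,1), (4,5), (4,6), (5,3), (7,1), (7,6).

10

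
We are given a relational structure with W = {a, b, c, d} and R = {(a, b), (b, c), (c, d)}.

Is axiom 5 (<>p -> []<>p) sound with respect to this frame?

The schema 5 characterises exactly the Euclidean frames.
Euclidean: no — a R b and a R b, but not b R b.

No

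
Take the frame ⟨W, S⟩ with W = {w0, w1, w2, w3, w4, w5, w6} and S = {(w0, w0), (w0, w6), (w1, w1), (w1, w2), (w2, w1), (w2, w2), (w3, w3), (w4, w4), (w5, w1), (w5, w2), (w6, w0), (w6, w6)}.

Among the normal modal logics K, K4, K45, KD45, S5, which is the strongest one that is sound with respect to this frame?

KD45

Transitive (axiom 4): yes — every two-step S-path is closed by a direct edge.
Euclidean (axiom 5): yes — any two successors of a common world are S-related.
Serial (axiom D): yes — every world has a successor (e.g. w0 S w0).
Reflexive (axiom T): no — w5 is not related to itself.
So F validates K, K4, K45, KD45; S5 would additionally require S to be reflexive. The strongest is KD45.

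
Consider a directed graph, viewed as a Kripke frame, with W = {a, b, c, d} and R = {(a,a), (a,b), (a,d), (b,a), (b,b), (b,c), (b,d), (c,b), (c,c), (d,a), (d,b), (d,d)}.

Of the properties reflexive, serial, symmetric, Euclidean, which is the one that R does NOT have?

Reflexive: yes — every world is R-related to itself.
Serial: yes — every world has a successor (e.g. a R a).
Symmetric: yes — every pair in R has its reverse in R.
Euclidean: no — b R a and b R c, but not a R c.
Only Euclidean fails.

Euclidean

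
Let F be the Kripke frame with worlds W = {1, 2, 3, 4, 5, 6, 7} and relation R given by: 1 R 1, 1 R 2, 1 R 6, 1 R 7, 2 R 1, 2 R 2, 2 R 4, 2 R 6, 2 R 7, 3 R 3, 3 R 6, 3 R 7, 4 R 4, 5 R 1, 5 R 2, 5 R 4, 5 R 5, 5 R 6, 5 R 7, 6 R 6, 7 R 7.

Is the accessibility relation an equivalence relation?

Reflexive: yes — every world is R-related to itself.
Symmetric: no — 1 R 6 but not 6 R 1.
Transitive: no — 1 R 2 and 2 R 4, but not 1 R 4.
So R is not an equivalence relation.

No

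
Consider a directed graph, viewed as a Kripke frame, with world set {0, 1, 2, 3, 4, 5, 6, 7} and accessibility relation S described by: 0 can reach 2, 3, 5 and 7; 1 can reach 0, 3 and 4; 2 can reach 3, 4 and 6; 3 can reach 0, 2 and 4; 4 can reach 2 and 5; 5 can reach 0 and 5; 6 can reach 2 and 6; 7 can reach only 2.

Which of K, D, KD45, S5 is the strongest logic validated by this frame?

Serial (axiom D): yes — every world has a successor (e.g. 0 S 2).
Euclidean (axiom 5): no — 0 S 2 and 0 S 5, but not 2 S 5.
Transitive (axiom 4): no — 0 S 2 and 2 S 4, but not 0 S 4.
Reflexive (axiom T): no — 0 is not related to itself.
So F validates K, D; KD45 would additionally require S to be Euclidean and transitive. The strongest is D.

D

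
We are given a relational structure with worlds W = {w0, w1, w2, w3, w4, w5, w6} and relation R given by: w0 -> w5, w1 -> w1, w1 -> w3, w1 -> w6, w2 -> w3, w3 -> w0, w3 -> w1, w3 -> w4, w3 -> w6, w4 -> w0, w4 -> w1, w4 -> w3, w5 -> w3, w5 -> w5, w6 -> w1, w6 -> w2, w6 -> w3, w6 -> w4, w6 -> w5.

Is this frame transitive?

Transitive: no — w0 R w5 and w5 R w3, but not w0 R w3.

No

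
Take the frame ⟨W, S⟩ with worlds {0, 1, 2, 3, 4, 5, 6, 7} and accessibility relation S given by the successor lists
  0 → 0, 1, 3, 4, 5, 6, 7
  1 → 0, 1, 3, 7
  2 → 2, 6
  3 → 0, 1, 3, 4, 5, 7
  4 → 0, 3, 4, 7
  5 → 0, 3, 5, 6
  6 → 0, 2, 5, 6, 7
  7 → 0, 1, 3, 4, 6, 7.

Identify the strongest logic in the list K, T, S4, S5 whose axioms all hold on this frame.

Reflexive (axiom T): yes — every world is S-related to itself.
Transitive (axiom 4): no — 0 S 6 and 6 S 2, but not 0 S 2.
Euclidean (axiom 5): no — 0 S 1 and 0 S 4, but not 1 S 4.
So F validates K, T; S4 would additionally require S to be transitive. The strongest is T.

T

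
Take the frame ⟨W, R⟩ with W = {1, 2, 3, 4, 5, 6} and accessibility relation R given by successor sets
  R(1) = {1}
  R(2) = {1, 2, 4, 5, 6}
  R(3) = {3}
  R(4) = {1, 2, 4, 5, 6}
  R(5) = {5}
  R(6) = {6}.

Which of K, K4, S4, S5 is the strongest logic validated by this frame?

Transitive (axiom 4): yes — every two-step R-path is closed by a direct edge.
Reflexive (axiom T): yes — every world is R-related to itself.
Euclidean (axiom 5): no — 2 R 1 and 2 R 4, but not 1 R 4.
So F validates K, K4, S4; S5 would additionally require R to be Euclidean. The strongest is S4.

S4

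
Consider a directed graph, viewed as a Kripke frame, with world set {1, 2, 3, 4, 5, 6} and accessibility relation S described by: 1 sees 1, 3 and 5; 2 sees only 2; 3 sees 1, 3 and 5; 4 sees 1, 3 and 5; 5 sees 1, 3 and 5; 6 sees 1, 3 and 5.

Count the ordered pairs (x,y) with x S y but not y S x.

Enumerating: (4,1), (4,3), (4,5), (6,1), (6,3), (6,5).

6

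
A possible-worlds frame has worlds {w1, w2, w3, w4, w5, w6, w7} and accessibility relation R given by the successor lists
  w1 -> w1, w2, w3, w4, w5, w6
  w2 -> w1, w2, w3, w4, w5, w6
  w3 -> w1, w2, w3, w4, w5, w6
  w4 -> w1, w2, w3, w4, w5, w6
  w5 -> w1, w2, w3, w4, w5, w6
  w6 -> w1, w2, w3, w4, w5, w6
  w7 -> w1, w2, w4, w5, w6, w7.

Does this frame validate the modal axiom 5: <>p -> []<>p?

No

By correspondence theory, 5 is valid on a frame iff R is Euclidean.
Euclidean: no — w7 R w1 and w7 R w7, but not w1 R w7.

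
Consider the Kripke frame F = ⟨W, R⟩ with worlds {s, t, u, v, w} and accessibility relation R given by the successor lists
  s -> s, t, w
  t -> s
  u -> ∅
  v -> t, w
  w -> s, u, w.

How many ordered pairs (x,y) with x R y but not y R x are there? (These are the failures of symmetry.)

Enumerating: (v,t), (v,w), (w,u).

3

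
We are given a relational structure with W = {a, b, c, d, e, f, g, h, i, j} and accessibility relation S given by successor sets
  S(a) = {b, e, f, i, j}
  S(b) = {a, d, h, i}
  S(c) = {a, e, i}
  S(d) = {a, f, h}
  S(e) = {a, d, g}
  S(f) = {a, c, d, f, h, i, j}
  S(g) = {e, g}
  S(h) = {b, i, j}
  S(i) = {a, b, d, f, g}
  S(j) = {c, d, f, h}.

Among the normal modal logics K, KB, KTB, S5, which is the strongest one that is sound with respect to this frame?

Symmetric (axiom B): no — a S j but not j S a.
Reflexive (axiom T): no — a is not related to itself.
Euclidean (axiom 5): no — a S b and a S e, but not b S e.
So F validates K; KB would additionally require S to be symmetric. The strongest is K.

K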